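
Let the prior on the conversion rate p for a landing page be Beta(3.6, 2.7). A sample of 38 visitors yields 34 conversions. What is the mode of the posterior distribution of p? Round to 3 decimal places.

Prior: Beta(3.6, 2.7).
Data: 34 successes in 38 trials. The binomial likelihood contributes p^34(1−p)^4, so the posterior is Beta(3.6+34, 2.7+4) = Beta(37.6, 6.7).
For Beta(a, b) with a, b > 1 the mode is (a−1)/(a+b−2) = 36.6/42.3 ≈ 0.865.

p̂_MAP = 0.865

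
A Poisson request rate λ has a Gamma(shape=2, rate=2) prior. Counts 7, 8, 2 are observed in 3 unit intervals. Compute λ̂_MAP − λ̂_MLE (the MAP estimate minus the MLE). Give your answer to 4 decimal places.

Σxᵢ = 17. Posterior is Gamma(19, 5); MAP = (19−1)/5 = 18/5 ≈ 3.60000.
MLE = x̄ = 17/3 ≈ 5.66667.
Difference = 18/5 − 17/3 = -31/15 ≈ -2.0667.

MAP − MLE = -2.0667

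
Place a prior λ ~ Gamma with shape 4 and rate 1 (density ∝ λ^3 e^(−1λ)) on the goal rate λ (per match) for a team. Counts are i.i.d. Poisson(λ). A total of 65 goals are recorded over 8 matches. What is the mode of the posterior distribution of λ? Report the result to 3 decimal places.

λ̂_MAP = 7.556

Σxᵢ = 65, n = 8.
Posterior ∝ λ^3e^(−1λ) · λ^65e^(−8λ) = λ^68e^(−9λ), i.e. Gamma(shape=69, rate=9).
The mode of a Gamma(a, b) with a ≥ 1 (shape–rate) is (a−1)/b = 68/9 ≈ 7.556.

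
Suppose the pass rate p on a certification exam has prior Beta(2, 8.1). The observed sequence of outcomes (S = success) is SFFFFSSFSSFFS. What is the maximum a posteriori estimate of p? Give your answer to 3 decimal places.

p̂_MAP = 0.332

Prior: Beta(2, 8.1).
Data: 6 successes in 13 trials (from the sequence). The binomial likelihood contributes p^6(1−p)^7, so the posterior is Beta(2+6, 8.1+7) = Beta(8, 15.1).
For Beta(a, b) with a, b > 1 the mode is (a−1)/(a+b−2) = 7/21.1 ≈ 0.332.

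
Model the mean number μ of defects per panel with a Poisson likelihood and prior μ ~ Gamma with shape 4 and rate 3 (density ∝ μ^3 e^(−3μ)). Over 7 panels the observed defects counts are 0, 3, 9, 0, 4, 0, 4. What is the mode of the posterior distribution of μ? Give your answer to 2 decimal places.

Σxᵢ = 0+3+9+0+4+0+4 = 20, with n = 7.
Posterior ∝ μ^3e^(−3μ) · μ^20e^(−7μ) = μ^23e^(−10μ), i.e. Gamma(shape=24, rate=10).
The mode of a Gamma(a, b) with a ≥ 1 (shape–rate) is (a−1)/b = 23/10 ≈ 2.30.

μ̂_MAP = 2.30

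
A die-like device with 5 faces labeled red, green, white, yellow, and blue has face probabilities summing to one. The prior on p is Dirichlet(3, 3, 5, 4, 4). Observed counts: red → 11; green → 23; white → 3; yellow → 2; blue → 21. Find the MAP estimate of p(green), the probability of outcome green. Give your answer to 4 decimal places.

MAP estimate of p(green) = 0.3378

The posterior is Dirichlet(αᵢ + nᵢ) = Dirichlet(14, 26, 8, 6, 25).
For a Dirichlet(a₁,…,a_K) with all aᵢ > 1, the mode has j-th component (aⱼ − 1)/(Σaᵢ − K).
Here Σaᵢ = 79 and K = 5, so p(green) = (26 − 1)/(79 − 5) = 25/74 ≈ 0.3378.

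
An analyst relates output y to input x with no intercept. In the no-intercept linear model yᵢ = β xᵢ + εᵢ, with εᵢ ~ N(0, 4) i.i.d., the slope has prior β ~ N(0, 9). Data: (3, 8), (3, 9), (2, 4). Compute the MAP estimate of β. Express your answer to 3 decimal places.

log p(β | y) = −Σ(yᵢ − βxᵢ)²/(2·4) − β²/(2·9) + const.
Setting the derivative to zero: Σxᵢ(yᵢ − βxᵢ)/4 − β/9 = 0, so β = Σxᵢyᵢ / (Σxᵢ² + σ²/τ²).
Σxᵢyᵢ = 3·8 + 3·9 + 2·4 = 59; Σxᵢ² = 22; σ²/τ² = 4/9.
β̂_MAP = 59 / (22 + 4/9) = 59/(202/9) = 531/202 ≈ 2.629.

β̂_MAP = 2.629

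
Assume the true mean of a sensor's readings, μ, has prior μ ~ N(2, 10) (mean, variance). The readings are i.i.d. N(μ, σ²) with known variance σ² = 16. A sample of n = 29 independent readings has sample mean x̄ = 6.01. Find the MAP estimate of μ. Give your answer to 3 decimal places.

n = 29, x̄ = 6.01.
For a Normal prior and Normal likelihood with known variance, the posterior is Normal; its mode equals its mean, the precision-weighted average.
Prior precision 1/σ₀² = 1/10 = 0.1; data precision n/σ² = 29/16 = 1.8125.
μ̂ = (0.1·2 + 1.8125·6.01) / (0.1 + 1.8125) = 11.093125/1.9125 = 17749/3060 ≈ 5.800.

μ̂_MAP = 5.800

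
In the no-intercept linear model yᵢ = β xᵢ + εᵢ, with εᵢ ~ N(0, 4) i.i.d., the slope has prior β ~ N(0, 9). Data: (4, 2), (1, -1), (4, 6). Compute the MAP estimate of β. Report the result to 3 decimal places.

log p(β | y) = −Σ(yᵢ − βxᵢ)²/(2·4) − β²/(2·9) + const.
Setting the derivative to zero: Σxᵢ(yᵢ − βxᵢ)/4 − β/9 = 0, so β = Σxᵢyᵢ / (Σxᵢ² + σ²/τ²).
Σxᵢyᵢ = 4·2 + 1·(-1) + 4·6 = 31; Σxᵢ² = 33; σ²/τ² = 4/9.
β̂_MAP = 31 / (33 + 4/9) = 31/(301/9) = 279/301 ≈ 0.927.

β̂_MAP = 0.927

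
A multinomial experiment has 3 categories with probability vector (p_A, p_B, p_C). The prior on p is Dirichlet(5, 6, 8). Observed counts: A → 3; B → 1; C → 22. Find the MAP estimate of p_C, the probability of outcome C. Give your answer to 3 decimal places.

MAP estimate of p_C = 0.690

The posterior is Dirichlet(αᵢ + nᵢ) = Dirichlet(8, 7, 30).
For a Dirichlet(a₁,…,a_K) with all aᵢ > 1, the mode has j-th component (aⱼ − 1)/(Σaᵢ − K).
Here Σaᵢ = 45 and K = 3, so p_C = (30 − 1)/(45 − 3) = 29/42 ≈ 0.690.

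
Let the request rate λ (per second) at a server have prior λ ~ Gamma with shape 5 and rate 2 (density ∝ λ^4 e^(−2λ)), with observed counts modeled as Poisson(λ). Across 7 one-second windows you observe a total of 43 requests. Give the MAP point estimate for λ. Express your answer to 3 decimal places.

λ̂_MAP = 5.222

Σxᵢ = 43, n = 7.
Posterior ∝ λ^4e^(−2λ) · λ^43e^(−7λ) = λ^47e^(−9λ), i.e. Gamma(shape=48, rate=9).
The mode of a Gamma(a, b) with a ≥ 1 (shape–rate) is (a−1)/b = 47/9 ≈ 5.222.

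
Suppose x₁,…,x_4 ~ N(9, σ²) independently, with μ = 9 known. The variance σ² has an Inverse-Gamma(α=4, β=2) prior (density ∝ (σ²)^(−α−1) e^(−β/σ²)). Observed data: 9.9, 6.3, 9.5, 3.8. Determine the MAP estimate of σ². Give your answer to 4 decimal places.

σ̂²_MAP = 2.8136

Sum of squared deviations about the known mean: SS = (9.9−9)² + (6.3−9)² + (9.5−9)² + (3.8−9)² = 35.39.
The Normal likelihood contributes (σ²)^(−n/2) exp(−SS/(2σ²)), so the posterior is Inverse-Gamma(α + n/2, β + SS/2) = Inverse-Gamma(6, 19.695).
The mode of Inverse-Gamma(a, b) is b/(a+1) = 19.695/7 ≈ 2.8136.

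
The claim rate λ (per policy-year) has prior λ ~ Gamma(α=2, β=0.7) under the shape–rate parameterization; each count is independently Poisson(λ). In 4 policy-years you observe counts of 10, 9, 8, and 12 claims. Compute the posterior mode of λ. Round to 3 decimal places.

λ̂_MAP = 8.511

Σxᵢ = 10+9+8+12 = 39, with n = 4.
Posterior ∝ λe^(−0.7λ) · λ^39e^(−4λ) = λ^40e^(−4.7λ), i.e. Gamma(shape=41, rate=4.7).
The mode of a Gamma(a, b) with a ≥ 1 (shape–rate) is (a−1)/b = 40/4.7 ≈ 8.511.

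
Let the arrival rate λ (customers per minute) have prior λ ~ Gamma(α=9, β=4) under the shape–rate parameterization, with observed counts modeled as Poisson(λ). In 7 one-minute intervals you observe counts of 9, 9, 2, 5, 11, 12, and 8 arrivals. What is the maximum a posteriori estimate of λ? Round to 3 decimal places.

λ̂_MAP = 5.818

Σxᵢ = 9+9+2+5+11+12+8 = 56, with n = 7.
Posterior ∝ λ^8e^(−4λ) · λ^56e^(−7λ) = λ^64e^(−11λ), i.e. Gamma(shape=65, rate=11).
The mode of a Gamma(a, b) with a ≥ 1 (shape–rate) is (a−1)/b = 64/11 ≈ 5.818.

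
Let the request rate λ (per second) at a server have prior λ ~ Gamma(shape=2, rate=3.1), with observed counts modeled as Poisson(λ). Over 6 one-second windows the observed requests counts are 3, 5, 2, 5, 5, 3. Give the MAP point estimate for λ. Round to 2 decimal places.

λ̂_MAP = 2.64

Σxᵢ = 3+5+2+5+5+3 = 23, with n = 6.
Posterior ∝ λe^(−3.1λ) · λ^23e^(−6λ) = λ^24e^(−9.1λ), i.e. Gamma(shape=25, rate=9.1).
The mode of a Gamma(a, b) with a ≥ 1 (shape–rate) is (a−1)/b = 24/9.1 ≈ 2.64.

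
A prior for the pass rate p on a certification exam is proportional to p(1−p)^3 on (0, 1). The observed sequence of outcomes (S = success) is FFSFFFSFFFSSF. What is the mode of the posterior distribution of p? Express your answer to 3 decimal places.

p̂_MAP = 0.294

The prior density ∝ p(1−p)^3 is the kernel of Beta(2, 4).
Data: 4 successes in 13 trials (from the sequence). The binomial likelihood contributes p^4(1−p)^9, so the posterior is Beta(2+4, 4+9) = Beta(6, 13).
For Beta(a, b) with a, b > 1 the mode is (a−1)/(a+b−2) = 5/17 ≈ 0.294.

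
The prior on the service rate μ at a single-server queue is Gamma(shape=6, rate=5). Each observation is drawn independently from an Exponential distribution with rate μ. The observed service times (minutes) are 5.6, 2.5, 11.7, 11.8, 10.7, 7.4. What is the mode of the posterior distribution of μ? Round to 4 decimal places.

μ̂_MAP = 0.2011

The Exponential(rate=μ) likelihood is ∝ μ^n e^(−μΣtᵢ). Here n = 6 and Σtᵢ = 5.6 + 2.5 + 11.7 + 11.8 + 10.7 + 7.4 = 49.7.
Posterior ∝ μ^5e^(−5μ) · μ^6e^(−49.7μ) = μ^11e^(−54.7μ), i.e. Gamma(12, 54.7).
Mode = (a−1)/b = 11/54.7 ≈ 0.2011.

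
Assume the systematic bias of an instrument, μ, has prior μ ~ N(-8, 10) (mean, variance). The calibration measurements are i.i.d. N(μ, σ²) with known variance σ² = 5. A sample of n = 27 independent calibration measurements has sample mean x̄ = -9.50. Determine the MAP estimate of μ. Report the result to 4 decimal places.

μ̂_MAP = -9.4727

n = 27, x̄ = -9.50.
For a Normal prior and Normal likelihood with known variance, the posterior is Normal; its mode equals its mean, the precision-weighted average.
Prior precision 1/σ₀² = 1/10 = 0.1; data precision n/σ² = 27/5 = 5.4.
μ̂ = (0.1·(-8) + 5.4·(-9.5)) / (0.1 + 5.4) = (-52.1)/5.5 = -521/55 ≈ -9.4727.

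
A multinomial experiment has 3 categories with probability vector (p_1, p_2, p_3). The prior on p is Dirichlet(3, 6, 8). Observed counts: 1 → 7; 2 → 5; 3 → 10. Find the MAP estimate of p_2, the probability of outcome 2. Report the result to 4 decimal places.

The posterior is Dirichlet(αᵢ + nᵢ) = Dirichlet(10, 11, 18).
For a Dirichlet(a₁,…,a_K) with all aᵢ > 1, the mode has j-th component (aⱼ − 1)/(Σaᵢ − K).
Here Σaᵢ = 39 and K = 3, so p_2 = (11 − 1)/(39 − 3) = 10/36 ≈ 0.2778.

MAP estimate: 0.2778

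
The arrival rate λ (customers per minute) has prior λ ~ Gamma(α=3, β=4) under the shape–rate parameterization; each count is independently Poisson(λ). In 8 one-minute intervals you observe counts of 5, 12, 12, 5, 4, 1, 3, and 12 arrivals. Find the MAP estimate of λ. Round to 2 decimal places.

λ̂_MAP = 4.67

Σxᵢ = 5+12+12+5+4+1+3+12 = 54, with n = 8.
Posterior ∝ λ^2e^(−4λ) · λ^54e^(−8λ) = λ^56e^(−12λ), i.e. Gamma(shape=57, rate=12).
The mode of a Gamma(a, b) with a ≥ 1 (shape–rate) is (a−1)/b = 56/12 ≈ 4.67.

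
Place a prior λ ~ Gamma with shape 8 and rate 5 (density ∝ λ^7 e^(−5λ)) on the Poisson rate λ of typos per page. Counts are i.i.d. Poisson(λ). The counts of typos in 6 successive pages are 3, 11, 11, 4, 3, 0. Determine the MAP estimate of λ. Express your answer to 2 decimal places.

λ̂_MAP = 3.55

Σxᵢ = 3+11+11+4+3+0 = 32, with n = 6.
Posterior ∝ λ^7e^(−5λ) · λ^32e^(−6λ) = λ^39e^(−11λ), i.e. Gamma(shape=40, rate=11).
The mode of a Gamma(a, b) with a ≥ 1 (shape–rate) is (a−1)/b = 39/11 ≈ 3.55.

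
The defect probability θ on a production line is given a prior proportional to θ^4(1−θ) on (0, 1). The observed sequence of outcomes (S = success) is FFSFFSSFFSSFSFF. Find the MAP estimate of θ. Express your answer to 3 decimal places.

θ̂_MAP = 0.500

The prior density ∝ θ^4(1−θ)^1 is the kernel of Beta(5, 2).
Data: 6 successes in 15 trials (from the sequence). The binomial likelihood contributes θ^6(1−θ)^9, so the posterior is Beta(5+6, 2+9) = Beta(11, 11).
For Beta(a, b) with a, b > 1 the mode is (a−1)/(a+b−2) = 10/20 ≈ 0.500.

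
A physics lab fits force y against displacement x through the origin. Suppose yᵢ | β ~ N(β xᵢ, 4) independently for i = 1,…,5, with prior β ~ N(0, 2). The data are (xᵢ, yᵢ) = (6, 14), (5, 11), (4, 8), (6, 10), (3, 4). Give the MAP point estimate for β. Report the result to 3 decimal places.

β̂_MAP = 1.960

log p(β | y) = −Σ(yᵢ − βxᵢ)²/(2·4) − β²/(2·2) + const.
Setting the derivative to zero: Σxᵢ(yᵢ − βxᵢ)/4 − β/2 = 0, so β = Σxᵢyᵢ / (Σxᵢ² + σ²/τ²).
Σxᵢyᵢ = 6·14 + 5·11 + 4·8 + 6·10 + 3·4 = 243; Σxᵢ² = 122; σ²/τ² = 2.
β̂_MAP = 243 / (122 + 2) = 243/124 ≈ 1.960.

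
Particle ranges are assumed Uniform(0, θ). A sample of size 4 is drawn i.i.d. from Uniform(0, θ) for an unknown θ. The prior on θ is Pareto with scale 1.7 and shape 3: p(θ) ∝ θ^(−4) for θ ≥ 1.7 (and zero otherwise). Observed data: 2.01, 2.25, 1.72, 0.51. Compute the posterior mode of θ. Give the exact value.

The Uniform(0, θ) likelihood is θ^(−n) for θ ≥ max(xᵢ), zero otherwise. Here max(xᵢ) = 2.25.
Posterior ∝ θ^(−4) · θ^(−4) = θ^(−8) on θ ≥ max(1.7, 2.25) = 2.25.
This density is strictly decreasing in θ, so the posterior mode lies at the lower boundary of the support.

θ̂_MAP = 2.25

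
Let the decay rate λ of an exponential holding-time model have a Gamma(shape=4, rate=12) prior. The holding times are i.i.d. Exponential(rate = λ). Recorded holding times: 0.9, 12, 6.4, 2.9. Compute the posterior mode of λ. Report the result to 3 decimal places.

λ̂_MAP = 0.205

The Exponential(rate=λ) likelihood is ∝ λ^n e^(−λΣtᵢ). Here n = 4 and Σtᵢ = 0.9 + 12 + 6.4 + 2.9 = 22.2.
Posterior ∝ λ^3e^(−12λ) · λ^4e^(−22.2λ) = λ^7e^(−34.2λ), i.e. Gamma(8, 34.2).
Mode = (a−1)/b = 7/34.2 ≈ 0.205.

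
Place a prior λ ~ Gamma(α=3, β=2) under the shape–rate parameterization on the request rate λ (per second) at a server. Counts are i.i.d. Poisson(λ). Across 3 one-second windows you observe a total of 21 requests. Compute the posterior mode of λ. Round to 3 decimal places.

Σxᵢ = 21, n = 3.
Posterior ∝ λ^2e^(−2λ) · λ^21e^(−3λ) = λ^23e^(−5λ), i.e. Gamma(shape=24, rate=5).
The mode of a Gamma(a, b) with a ≥ 1 (shape–rate) is (a−1)/b = 23/5 ≈ 4.600.

λ̂_MAP = 4.600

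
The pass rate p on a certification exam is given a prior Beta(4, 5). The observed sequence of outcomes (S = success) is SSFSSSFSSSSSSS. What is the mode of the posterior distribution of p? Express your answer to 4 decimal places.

Prior: Beta(4, 5).
Data: 12 successes in 14 trials (from the sequence). The binomial likelihood contributes p^12(1−p)^2, so the posterior is Beta(4+12, 5+2) = Beta(16, 7).
For Beta(a, b) with a, b > 1 the mode is (a−1)/(a+b−2) = 15/21 ≈ 0.7143.

p̂_MAP = 0.7143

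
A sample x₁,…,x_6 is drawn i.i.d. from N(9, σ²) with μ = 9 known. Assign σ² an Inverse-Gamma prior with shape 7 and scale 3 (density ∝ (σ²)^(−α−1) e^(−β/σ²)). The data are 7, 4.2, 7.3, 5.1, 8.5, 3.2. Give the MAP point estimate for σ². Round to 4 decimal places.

Sum of squared deviations about the known mean: SS = (7−9)² + (4.2−9)² + (7.3−9)² + (5.1−9)² + (8.5−9)² + (3.2−9)² = 79.03.
The Normal likelihood contributes (σ²)^(−n/2) exp(−SS/(2σ²)), so the posterior is Inverse-Gamma(α + n/2, β + SS/2) = Inverse-Gamma(10, 42.515).
The mode of Inverse-Gamma(a, b) is b/(a+1) = 42.515/11 ≈ 3.8650.

σ̂²_MAP = 3.8650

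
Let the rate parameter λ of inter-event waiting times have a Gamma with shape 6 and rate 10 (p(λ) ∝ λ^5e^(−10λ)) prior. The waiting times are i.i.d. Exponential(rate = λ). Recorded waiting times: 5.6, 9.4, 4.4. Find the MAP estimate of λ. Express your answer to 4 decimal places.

λ̂_MAP = 0.2721

The Exponential(rate=λ) likelihood is ∝ λ^n e^(−λΣtᵢ). Here n = 3 and Σtᵢ = 5.6 + 9.4 + 4.4 = 19.4.
Posterior ∝ λ^5e^(−10λ) · λ^3e^(−19.4λ) = λ^8e^(−29.4λ), i.e. Gamma(9, 29.4).
Mode = (a−1)/b = 8/29.4 ≈ 0.2721.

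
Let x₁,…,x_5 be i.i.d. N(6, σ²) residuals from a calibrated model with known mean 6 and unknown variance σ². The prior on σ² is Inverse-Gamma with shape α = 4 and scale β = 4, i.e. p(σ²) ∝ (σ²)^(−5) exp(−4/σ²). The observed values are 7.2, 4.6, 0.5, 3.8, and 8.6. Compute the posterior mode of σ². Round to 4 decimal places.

Sum of squared deviations about the known mean: SS = (7.2−6)² + (4.6−6)² + (0.5−6)² + (3.8−6)² + (8.6−6)² = 45.25.
The Normal likelihood contributes (σ²)^(−n/2) exp(−SS/(2σ²)), so the posterior is Inverse-Gamma(α + n/2, β + SS/2) = Inverse-Gamma(6.5, 26.625).
The mode of Inverse-Gamma(a, b) is b/(a+1) = 26.625/7.5 ≈ 3.5500.

σ̂²_MAP = 3.5500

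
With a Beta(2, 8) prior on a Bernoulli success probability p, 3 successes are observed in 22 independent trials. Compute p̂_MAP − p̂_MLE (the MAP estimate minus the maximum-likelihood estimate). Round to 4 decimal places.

MAP − MLE = -0.0030

Posterior is Beta(5, 27); MAP = (5−1)/(32−2) = 4/30 ≈ 0.13333.
MLE ignores the prior: p̂_MLE = k/n = 3/22 ≈ 0.13636.
Difference = 4/30 − 3/22 = -1/330 ≈ -0.0030.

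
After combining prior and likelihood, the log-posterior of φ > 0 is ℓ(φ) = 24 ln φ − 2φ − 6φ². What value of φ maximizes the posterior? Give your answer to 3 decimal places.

φ̂_MAP = 1.333

ℓ'(φ) = 24/φ − 2 − 12φ. Setting this to zero and multiplying by φ: 12φ² + 2φ − 24 = 0.
φ = (−2 + √(2² + 4·12·24)) / (2·12) = (−2 + √1156) / 24 = (−2 + 34)/24 = 4/3.
ℓ''(φ) = −24/φ² − 12 < 0, confirming a maximum.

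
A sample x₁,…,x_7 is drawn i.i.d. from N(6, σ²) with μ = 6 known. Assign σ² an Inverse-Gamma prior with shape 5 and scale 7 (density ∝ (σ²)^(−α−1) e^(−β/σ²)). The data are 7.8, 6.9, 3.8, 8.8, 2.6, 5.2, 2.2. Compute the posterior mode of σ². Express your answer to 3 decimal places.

Sum of squared deviations about the known mean: SS = (7.8−6)² + (6.9−6)² + (3.8−6)² + (8.8−6)² + (2.6−6)² + (5.2−6)² + (2.2−6)² = 43.37.
The Normal likelihood contributes (σ²)^(−n/2) exp(−SS/(2σ²)), so the posterior is Inverse-Gamma(α + n/2, β + SS/2) = Inverse-Gamma(8.5, 28.685).
The mode of Inverse-Gamma(a, b) is b/(a+1) = 28.685/9.5 ≈ 3.019.

σ̂²_MAP = 3.019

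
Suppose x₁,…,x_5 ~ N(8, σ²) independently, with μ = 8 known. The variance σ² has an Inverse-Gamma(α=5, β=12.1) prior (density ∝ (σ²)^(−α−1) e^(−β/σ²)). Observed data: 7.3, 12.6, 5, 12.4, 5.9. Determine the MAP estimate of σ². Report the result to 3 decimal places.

σ̂²_MAP = 4.625

Sum of squared deviations about the known mean: SS = (7.3−8)² + (12.6−8)² + (5−8)² + (12.4−8)² + (5.9−8)² = 54.42.
The Normal likelihood contributes (σ²)^(−n/2) exp(−SS/(2σ²)), so the posterior is Inverse-Gamma(α + n/2, β + SS/2) = Inverse-Gamma(7.5, 39.31).
The mode of Inverse-Gamma(a, b) is b/(a+1) = 39.31/8.5 ≈ 4.625.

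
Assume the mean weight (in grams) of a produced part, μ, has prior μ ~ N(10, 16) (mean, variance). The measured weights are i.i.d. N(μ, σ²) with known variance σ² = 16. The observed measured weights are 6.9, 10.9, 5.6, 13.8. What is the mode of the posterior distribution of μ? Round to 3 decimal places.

μ̂_MAP = 9.440

n = 4; x̄ = (6.9 + 10.9 + 5.6 + 13.8)/4 = 37.2/4 = 9.3.
For a Normal prior and Normal likelihood with known variance, the posterior is Normal; its mode equals its mean, the precision-weighted average.
Prior precision 1/σ₀² = 1/16 = 0.0625; data precision n/σ² = 4/16 = 0.25.
μ̂ = (0.0625·10 + 0.25·9.3) / (0.0625 + 0.25) = 2.95/0.3125 = 9.440.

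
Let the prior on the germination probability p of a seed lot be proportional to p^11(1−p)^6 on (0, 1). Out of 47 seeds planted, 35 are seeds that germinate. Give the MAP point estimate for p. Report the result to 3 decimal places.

p̂_MAP = 0.719

The prior density ∝ p^11(1−p)^6 is the kernel of Beta(12, 7).
Data: 35 successes in 47 trials. The binomial likelihood contributes p^35(1−p)^12, so the posterior is Beta(12+35, 7+12) = Beta(47, 19).
For Beta(a, b) with a, b > 1 the mode is (a−1)/(a+b−2) = 46/64 ≈ 0.719.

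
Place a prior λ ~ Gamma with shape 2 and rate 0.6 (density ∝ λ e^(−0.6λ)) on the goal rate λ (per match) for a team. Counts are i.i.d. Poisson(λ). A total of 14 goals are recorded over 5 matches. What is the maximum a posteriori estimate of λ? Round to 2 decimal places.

λ̂_MAP = 2.68

Σxᵢ = 14, n = 5.
Posterior ∝ λe^(−0.6λ) · λ^14e^(−5λ) = λ^15e^(−5.6λ), i.e. Gamma(shape=16, rate=5.6).
The mode of a Gamma(a, b) with a ≥ 1 (shape–rate) is (a−1)/b = 15/5.6 ≈ 2.68.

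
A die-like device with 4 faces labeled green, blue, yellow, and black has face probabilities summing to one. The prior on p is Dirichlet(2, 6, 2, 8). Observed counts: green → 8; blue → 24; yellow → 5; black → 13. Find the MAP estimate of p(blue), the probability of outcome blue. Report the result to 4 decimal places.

The posterior is Dirichlet(αᵢ + nᵢ) = Dirichlet(10, 30, 7, 21).
For a Dirichlet(a₁,…,a_K) with all aᵢ > 1, the mode has j-th component (aⱼ − 1)/(Σaᵢ − K).
Here Σaᵢ = 68 and K = 4, so p(blue) = (30 − 1)/(68 − 4) = 29/64 ≈ 0.4531.

MAP estimate of p(blue) = 0.4531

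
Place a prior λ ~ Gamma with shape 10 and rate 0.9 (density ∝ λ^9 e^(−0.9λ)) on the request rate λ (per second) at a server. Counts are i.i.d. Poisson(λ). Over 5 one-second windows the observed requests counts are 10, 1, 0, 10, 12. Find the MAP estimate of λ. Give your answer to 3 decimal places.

Σxᵢ = 10+1+0+10+12 = 33, with n = 5.
Posterior ∝ λ^9e^(−0.9λ) · λ^33e^(−5λ) = λ^42e^(−5.9λ), i.e. Gamma(shape=43, rate=5.9).
The mode of a Gamma(a, b) with a ≥ 1 (shape–rate) is (a−1)/b = 42/5.9 ≈ 7.119.

λ̂_MAP = 7.119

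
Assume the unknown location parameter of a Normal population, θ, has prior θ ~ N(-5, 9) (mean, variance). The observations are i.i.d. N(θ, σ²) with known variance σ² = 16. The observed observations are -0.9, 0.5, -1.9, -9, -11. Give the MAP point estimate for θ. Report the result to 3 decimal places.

θ̂_MAP = -4.602

n = 5; x̄ = ((-0.9) + 0.5 + (-1.9) + (-9) + (-11))/5 = -22.3/5 = -4.46.
For a Normal prior and Normal likelihood with known variance, the posterior is Normal; its mode equals its mean, the precision-weighted average.
Prior precision 1/σ₀² = 1/9; data precision n/σ² = 5/16 = 0.3125.
θ̂ = ((1/9)·(-5) + 0.3125·(-4.46)) / (1/9 + 0.3125) = (-2807/1440)/(61/144) = -2807/610 ≈ -4.602.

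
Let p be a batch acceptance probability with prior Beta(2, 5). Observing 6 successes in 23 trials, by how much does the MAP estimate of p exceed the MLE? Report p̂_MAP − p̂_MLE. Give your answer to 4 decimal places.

MAP − MLE = -0.0109

Posterior is Beta(8, 22); MAP = (8−1)/(30−2) = 7/28 ≈ 0.25000.
MLE ignores the prior: p̂_MLE = k/n = 6/23 ≈ 0.26087.
Difference = 7/28 − 6/23 = -1/92 ≈ -0.0109.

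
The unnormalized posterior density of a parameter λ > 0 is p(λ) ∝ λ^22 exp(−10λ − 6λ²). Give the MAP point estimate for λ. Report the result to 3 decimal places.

ℓ'(λ) = 22/λ − 10 − 12λ. Setting this to zero and multiplying by λ: 12λ² + 10λ − 22 = 0.
λ = (−10 + √(10² + 4·12·22)) / (2·12) = (−10 + √1156) / 24 = (−10 + 34)/24 = 1.
ℓ''(λ) = −22/λ² − 12 < 0, confirming a maximum.

λ̂_MAP = 1.000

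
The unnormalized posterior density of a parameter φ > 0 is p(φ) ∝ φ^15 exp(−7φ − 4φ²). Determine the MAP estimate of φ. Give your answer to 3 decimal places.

φ̂_MAP = 1.000

ℓ'(φ) = 15/φ − 7 − 8φ. Setting this to zero and multiplying by φ: 8φ² + 7φ − 15 = 0.
φ = (−7 + √(7² + 4·8·15)) / (2·8) = (−7 + √529) / 16 = (−7 + 23)/16 = 1.
ℓ''(φ) = −15/φ² − 8 < 0, confirming a maximum.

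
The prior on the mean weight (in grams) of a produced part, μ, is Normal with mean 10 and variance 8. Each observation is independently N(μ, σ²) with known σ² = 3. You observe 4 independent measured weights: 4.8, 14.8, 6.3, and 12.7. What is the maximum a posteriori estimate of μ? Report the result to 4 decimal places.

μ̂_MAP = 9.6800

n = 4; x̄ = (4.8 + 14.8 + 6.3 + 12.7)/4 = 38.6/4 = 9.65.
For a Normal prior and Normal likelihood with known variance, the posterior is Normal; its mode equals its mean, the precision-weighted average.
Prior precision 1/σ₀² = 1/8 = 0.125; data precision n/σ² = 4/3.
μ̂ = (0.125·10 + (4/3)·9.65) / (0.125 + 4/3) = (847/60)/(35/24) = 9.6800.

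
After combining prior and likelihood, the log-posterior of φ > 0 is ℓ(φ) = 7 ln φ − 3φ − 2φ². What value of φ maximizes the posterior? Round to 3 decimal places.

φ̂_MAP = 1.000

ℓ'(φ) = 7/φ − 3 − 4φ. Setting this to zero and multiplying by φ: 4φ² + 3φ − 7 = 0.
φ = (−3 + √(3² + 4·4·7)) / (2·4) = (−3 + √121) / 8 = (−3 + 11)/8 = 1.
ℓ''(φ) = −7/φ² − 4 < 0, confirming a maximum.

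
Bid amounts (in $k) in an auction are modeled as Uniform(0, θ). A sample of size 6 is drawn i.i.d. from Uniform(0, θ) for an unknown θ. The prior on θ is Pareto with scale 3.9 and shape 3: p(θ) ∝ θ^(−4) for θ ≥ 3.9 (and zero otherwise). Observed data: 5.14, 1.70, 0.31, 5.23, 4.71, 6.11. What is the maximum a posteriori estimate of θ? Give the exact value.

θ̂_MAP = 6.11

The Uniform(0, θ) likelihood is θ^(−n) for θ ≥ max(xᵢ), zero otherwise. Here max(xᵢ) = 6.11.
Posterior ∝ θ^(−4) · θ^(−6) = θ^(−10) on θ ≥ max(3.9, 6.11) = 6.11.
This density is strictly decreasing in θ, so the posterior mode lies at the lower boundary of the support.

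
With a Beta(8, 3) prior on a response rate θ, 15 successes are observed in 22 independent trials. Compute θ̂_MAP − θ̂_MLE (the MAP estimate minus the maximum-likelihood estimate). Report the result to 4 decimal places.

Posterior is Beta(23, 10); MAP = (23−1)/(33−2) = 22/31 ≈ 0.70968.
MLE ignores the prior: θ̂_MLE = k/n = 15/22 ≈ 0.68182.
Difference = 22/31 − 15/22 = 19/682 ≈ 0.0279.

MAP − MLE = 0.0279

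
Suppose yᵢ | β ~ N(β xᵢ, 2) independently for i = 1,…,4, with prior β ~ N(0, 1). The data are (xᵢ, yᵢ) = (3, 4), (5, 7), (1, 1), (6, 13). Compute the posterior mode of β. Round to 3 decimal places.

log p(β | y) = −Σ(yᵢ − βxᵢ)²/(2·2) − β²/(2·1) + const.
Setting the derivative to zero: Σxᵢ(yᵢ − βxᵢ)/2 − β/1 = 0, so β = Σxᵢyᵢ / (Σxᵢ² + σ²/τ²).
Σxᵢyᵢ = 3·4 + 5·7 + 1·1 + 6·13 = 126; Σxᵢ² = 71; σ²/τ² = 2.
β̂_MAP = 126 / (71 + 2) = 126/73 ≈ 1.726.

β̂_MAP = 1.726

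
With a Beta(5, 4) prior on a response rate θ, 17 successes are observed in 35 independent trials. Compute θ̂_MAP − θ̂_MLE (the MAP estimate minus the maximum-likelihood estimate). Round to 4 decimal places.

Posterior is Beta(22, 22); MAP = (22−1)/(44−2) = 21/42 ≈ 0.50000.
MLE ignores the prior: θ̂_MLE = k/n = 17/35 ≈ 0.48571.
Difference = 21/42 − 17/35 = 1/70 ≈ 0.0143.

MAP − MLE = 0.0143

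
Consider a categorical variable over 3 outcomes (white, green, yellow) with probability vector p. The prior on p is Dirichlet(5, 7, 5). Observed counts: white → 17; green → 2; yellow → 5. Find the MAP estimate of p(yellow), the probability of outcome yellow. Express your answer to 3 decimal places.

The posterior is Dirichlet(αᵢ + nᵢ) = Dirichlet(22, 9, 10).
For a Dirichlet(a₁,…,a_K) with all aᵢ > 1, the mode has j-th component (aⱼ − 1)/(Σaᵢ − K).
Here Σaᵢ = 41 and K = 3, so p(yellow) = (10 − 1)/(41 − 3) = 9/38 ≈ 0.237.

MAP estimate of p(yellow) = 0.237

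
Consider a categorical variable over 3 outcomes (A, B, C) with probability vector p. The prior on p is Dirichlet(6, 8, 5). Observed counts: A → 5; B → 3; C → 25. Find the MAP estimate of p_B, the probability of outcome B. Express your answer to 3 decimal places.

MAP estimate of p_B = 0.204

The posterior is Dirichlet(αᵢ + nᵢ) = Dirichlet(11, 11, 30).
For a Dirichlet(a₁,…,a_K) with all aᵢ > 1, the mode has j-th component (aⱼ − 1)/(Σaᵢ − K).
Here Σaᵢ = 52 and K = 3, so p_B = (11 − 1)/(52 − 3) = 10/49 ≈ 0.204.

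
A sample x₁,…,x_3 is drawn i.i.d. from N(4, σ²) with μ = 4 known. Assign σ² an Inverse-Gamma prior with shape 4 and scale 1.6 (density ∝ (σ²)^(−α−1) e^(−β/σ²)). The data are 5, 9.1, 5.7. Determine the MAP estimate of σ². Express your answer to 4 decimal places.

σ̂²_MAP = 2.5462

Sum of squared deviations about the known mean: SS = (5−4)² + (9.1−4)² + (5.7−4)² = 29.9.
The Normal likelihood contributes (σ²)^(−n/2) exp(−SS/(2σ²)), so the posterior is Inverse-Gamma(α + n/2, β + SS/2) = Inverse-Gamma(5.5, 16.55).
The mode of Inverse-Gamma(a, b) is b/(a+1) = 16.55/6.5 ≈ 2.5462.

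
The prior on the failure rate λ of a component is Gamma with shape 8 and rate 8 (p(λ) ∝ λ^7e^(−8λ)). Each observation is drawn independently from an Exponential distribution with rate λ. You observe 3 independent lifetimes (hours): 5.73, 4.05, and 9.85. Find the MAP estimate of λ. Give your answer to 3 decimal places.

The Exponential(rate=λ) likelihood is ∝ λ^n e^(−λΣtᵢ). Here n = 3 and Σtᵢ = 5.73 + 4.05 + 9.85 = 19.63.
Posterior ∝ λ^7e^(−8λ) · λ^3e^(−19.63λ) = λ^10e^(−27.63λ), i.e. Gamma(11, 27.63).
Mode = (a−1)/b = 10/27.63 ≈ 0.362.

λ̂_MAP = 0.362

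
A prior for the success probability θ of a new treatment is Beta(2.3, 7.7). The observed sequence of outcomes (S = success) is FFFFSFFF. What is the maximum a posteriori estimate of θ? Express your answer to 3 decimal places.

θ̂_MAP = 0.144

Prior: Beta(2.3, 7.7).
Data: 1 success in 8 trials (from the sequence). The binomial likelihood contributes θ(1−θ)^7, so the posterior is Beta(2.3+1, 7.7+7) = Beta(3.3, 14.7).
For Beta(a, b) with a, b > 1 the mode is (a−1)/(a+b−2) = 2.3/16 ≈ 0.144.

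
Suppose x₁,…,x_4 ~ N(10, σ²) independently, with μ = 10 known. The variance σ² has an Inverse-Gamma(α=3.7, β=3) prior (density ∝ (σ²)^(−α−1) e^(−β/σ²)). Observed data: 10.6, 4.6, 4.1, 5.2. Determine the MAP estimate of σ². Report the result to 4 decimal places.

σ̂²_MAP = 6.9679

Sum of squared deviations about the known mean: SS = (10.6−10)² + (4.6−10)² + (4.1−10)² + (5.2−10)² = 87.37.
The Normal likelihood contributes (σ²)^(−n/2) exp(−SS/(2σ²)), so the posterior is Inverse-Gamma(α + n/2, β + SS/2) = Inverse-Gamma(5.7, 46.685).
The mode of Inverse-Gamma(a, b) is b/(a+1) = 46.685/6.7 ≈ 6.9679.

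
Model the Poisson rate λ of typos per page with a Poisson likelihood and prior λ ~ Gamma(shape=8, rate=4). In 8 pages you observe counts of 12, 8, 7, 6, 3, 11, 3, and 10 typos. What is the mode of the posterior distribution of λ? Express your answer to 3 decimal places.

λ̂_MAP = 5.583

Σxᵢ = 12+8+7+6+3+11+3+10 = 60, with n = 8.
Posterior ∝ λ^7e^(−4λ) · λ^60e^(−8λ) = λ^67e^(−12λ), i.e. Gamma(shape=68, rate=12).
The mode of a Gamma(a, b) with a ≥ 1 (shape–rate) is (a−1)/b = 67/12 ≈ 5.583.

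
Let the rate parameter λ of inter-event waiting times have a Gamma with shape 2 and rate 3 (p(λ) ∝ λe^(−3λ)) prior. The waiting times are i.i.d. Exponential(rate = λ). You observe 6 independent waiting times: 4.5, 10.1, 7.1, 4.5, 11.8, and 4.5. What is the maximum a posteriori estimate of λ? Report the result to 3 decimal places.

λ̂_MAP = 0.154

The Exponential(rate=λ) likelihood is ∝ λ^n e^(−λΣtᵢ). Here n = 6 and Σtᵢ = 4.5 + 10.1 + 7.1 + 4.5 + 11.8 + 4.5 = 42.5.
Posterior ∝ λe^(−3λ) · λ^6e^(−42.5λ) = λ^7e^(−45.5λ), i.e. Gamma(8, 45.5).
Mode = (a−1)/b = 7/45.5 ≈ 0.154.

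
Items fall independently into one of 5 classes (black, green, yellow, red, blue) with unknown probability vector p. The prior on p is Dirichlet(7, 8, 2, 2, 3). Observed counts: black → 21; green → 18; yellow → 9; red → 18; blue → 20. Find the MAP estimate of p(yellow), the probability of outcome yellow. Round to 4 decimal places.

The posterior is Dirichlet(αᵢ + nᵢ) = Dirichlet(28, 26, 11, 20, 23).
For a Dirichlet(a₁,…,a_K) with all aᵢ > 1, the mode has j-th component (aⱼ − 1)/(Σaᵢ − K).
Here Σaᵢ = 108 and K = 5, so p(yellow) = (11 − 1)/(108 − 5) = 10/103 ≈ 0.0971.

MAP estimate of p(yellow) = 0.0971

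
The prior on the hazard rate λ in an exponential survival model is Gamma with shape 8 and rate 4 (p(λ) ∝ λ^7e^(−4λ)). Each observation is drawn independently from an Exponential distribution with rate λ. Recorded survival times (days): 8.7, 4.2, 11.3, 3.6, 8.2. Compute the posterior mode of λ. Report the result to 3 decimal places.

λ̂_MAP = 0.300

The Exponential(rate=λ) likelihood is ∝ λ^n e^(−λΣtᵢ). Here n = 5 and Σtᵢ = 8.7 + 4.2 + 11.3 + 3.6 + 8.2 = 36.
Posterior ∝ λ^7e^(−4λ) · λ^5e^(−36λ) = λ^12e^(−40λ), i.e. Gamma(13, 40).
Mode = (a−1)/b = 12/40 ≈ 0.300.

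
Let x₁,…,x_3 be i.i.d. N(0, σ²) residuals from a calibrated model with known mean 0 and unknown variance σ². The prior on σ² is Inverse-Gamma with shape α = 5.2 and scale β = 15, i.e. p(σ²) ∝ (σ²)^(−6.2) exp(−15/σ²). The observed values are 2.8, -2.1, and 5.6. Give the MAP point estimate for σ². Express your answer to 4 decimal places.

Sum of squared deviations about the known mean: SS = (2.8−0)² + (-2.1−0)² + (5.6−0)² = 43.61.
The Normal likelihood contributes (σ²)^(−n/2) exp(−SS/(2σ²)), so the posterior is Inverse-Gamma(α + n/2, β + SS/2) = Inverse-Gamma(6.7, 36.805).
The mode of Inverse-Gamma(a, b) is b/(a+1) = 36.805/7.7 ≈ 4.7799.

σ̂²_MAP = 4.7799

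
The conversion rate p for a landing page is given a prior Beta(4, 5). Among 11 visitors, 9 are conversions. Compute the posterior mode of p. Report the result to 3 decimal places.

p̂_MAP = 0.667

Prior: Beta(4, 5).
Data: 9 successes in 11 trials. The binomial likelihood contributes p^9(1−p)^2, so the posterior is Beta(4+9, 5+2) = Beta(13, 7).
For Beta(a, b) with a, b > 1 the mode is (a−1)/(a+b−2) = 12/18 ≈ 0.667.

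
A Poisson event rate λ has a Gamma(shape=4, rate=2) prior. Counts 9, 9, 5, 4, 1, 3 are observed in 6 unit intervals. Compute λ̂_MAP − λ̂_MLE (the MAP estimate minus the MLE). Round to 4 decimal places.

MAP − MLE = -0.9167

Σxᵢ = 31. Posterior is Gamma(35, 8); MAP = (35−1)/8 = 34/8 ≈ 4.25000.
MLE = x̄ = 31/6 ≈ 5.16667.
Difference = 34/8 − 31/6 = -11/12 ≈ -0.9167.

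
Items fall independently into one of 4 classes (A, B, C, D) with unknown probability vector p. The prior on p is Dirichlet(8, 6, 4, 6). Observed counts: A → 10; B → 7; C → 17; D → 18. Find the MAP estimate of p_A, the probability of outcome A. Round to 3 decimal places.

MAP estimate of p_A = 0.236

The posterior is Dirichlet(αᵢ + nᵢ) = Dirichlet(18, 13, 21, 24).
For a Dirichlet(a₁,…,a_K) with all aᵢ > 1, the mode has j-th component (aⱼ − 1)/(Σaᵢ − K).
Here Σaᵢ = 76 and K = 4, so p_A = (18 − 1)/(76 − 4) = 17/72 ≈ 0.236.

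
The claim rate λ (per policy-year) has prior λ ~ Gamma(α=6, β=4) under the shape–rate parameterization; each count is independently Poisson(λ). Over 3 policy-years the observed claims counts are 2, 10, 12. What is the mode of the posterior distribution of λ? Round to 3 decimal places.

λ̂_MAP = 4.143

Σxᵢ = 2+10+12 = 24, with n = 3.
Posterior ∝ λ^5e^(−4λ) · λ^24e^(−3λ) = λ^29e^(−7λ), i.e. Gamma(shape=30, rate=7).
The mode of a Gamma(a, b) with a ≥ 1 (shape–rate) is (a−1)/b = 29/7 ≈ 4.143.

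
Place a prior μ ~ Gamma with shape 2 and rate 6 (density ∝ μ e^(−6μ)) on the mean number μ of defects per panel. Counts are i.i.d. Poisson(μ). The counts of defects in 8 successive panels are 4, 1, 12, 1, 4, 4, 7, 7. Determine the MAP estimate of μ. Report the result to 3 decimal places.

μ̂_MAP = 2.929

Σxᵢ = 4+1+12+1+4+4+7+7 = 40, with n = 8.
Posterior ∝ μe^(−6μ) · μ^40e^(−8μ) = μ^41e^(−14μ), i.e. Gamma(shape=42, rate=14).
The mode of a Gamma(a, b) with a ≥ 1 (shape–rate) is (a−1)/b = 41/14 ≈ 2.929.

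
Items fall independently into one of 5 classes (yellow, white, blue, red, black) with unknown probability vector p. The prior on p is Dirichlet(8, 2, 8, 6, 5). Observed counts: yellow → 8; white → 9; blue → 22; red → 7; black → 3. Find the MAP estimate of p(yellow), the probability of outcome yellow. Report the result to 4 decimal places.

MAP estimate of p(yellow) = 0.2055

The posterior is Dirichlet(αᵢ + nᵢ) = Dirichlet(16, 11, 30, 13, 8).
For a Dirichlet(a₁,…,a_K) with all aᵢ > 1, the mode has j-th component (aⱼ − 1)/(Σaᵢ − K).
Here Σaᵢ = 78 and K = 5, so p(yellow) = (16 − 1)/(78 − 5) = 15/73 ≈ 0.2055.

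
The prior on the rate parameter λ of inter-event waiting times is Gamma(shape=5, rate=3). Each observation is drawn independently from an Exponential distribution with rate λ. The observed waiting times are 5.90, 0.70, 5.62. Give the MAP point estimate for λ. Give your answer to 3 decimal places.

The Exponential(rate=λ) likelihood is ∝ λ^n e^(−λΣtᵢ). Here n = 3 and Σtᵢ = 5.90 + 0.70 + 5.62 = 12.22.
Posterior ∝ λ^4e^(−3λ) · λ^3e^(−12.22λ) = λ^7e^(−15.22λ), i.e. Gamma(8, 15.22).
Mode = (a−1)/b = 7/15.22 ≈ 0.460.

λ̂_MAP = 0.460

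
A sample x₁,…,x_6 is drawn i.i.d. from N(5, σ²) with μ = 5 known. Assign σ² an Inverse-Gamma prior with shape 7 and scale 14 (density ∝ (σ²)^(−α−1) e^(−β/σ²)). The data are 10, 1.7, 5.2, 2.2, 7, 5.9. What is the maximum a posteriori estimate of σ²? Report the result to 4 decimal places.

Sum of squared deviations about the known mean: SS = (10−5)² + (1.7−5)² + (5.2−5)² + (2.2−5)² + (7−5)² + (5.9−5)² = 48.58.
The Normal likelihood contributes (σ²)^(−n/2) exp(−SS/(2σ²)), so the posterior is Inverse-Gamma(α + n/2, β + SS/2) = Inverse-Gamma(10, 38.29).
The mode of Inverse-Gamma(a, b) is b/(a+1) = 38.29/11 ≈ 3.4809.

σ̂²_MAP = 3.4809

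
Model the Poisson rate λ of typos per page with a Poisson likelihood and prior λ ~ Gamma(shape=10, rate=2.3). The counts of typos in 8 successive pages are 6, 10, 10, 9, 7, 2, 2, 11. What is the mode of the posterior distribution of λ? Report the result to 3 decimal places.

Σxᵢ = 6+10+10+9+7+2+2+11 = 57, with n = 8.
Posterior ∝ λ^9e^(−2.3λ) · λ^57e^(−8λ) = λ^66e^(−10.3λ), i.e. Gamma(shape=67, rate=10.3).
The mode of a Gamma(a, b) with a ≥ 1 (shape–rate) is (a−1)/b = 66/10.3 ≈ 6.408.

λ̂_MAP = 6.408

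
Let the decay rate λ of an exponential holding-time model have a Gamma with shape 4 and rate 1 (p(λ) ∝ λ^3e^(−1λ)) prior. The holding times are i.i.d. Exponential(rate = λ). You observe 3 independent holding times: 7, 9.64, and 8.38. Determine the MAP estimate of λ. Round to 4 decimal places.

The Exponential(rate=λ) likelihood is ∝ λ^n e^(−λΣtᵢ). Here n = 3 and Σtᵢ = 7 + 9.64 + 8.38 = 25.02.
Posterior ∝ λ^3e^(−1λ) · λ^3e^(−25.02λ) = λ^6e^(−26.02λ), i.e. Gamma(7, 26.02).
Mode = (a−1)/b = 6/26.02 ≈ 0.2306.

λ̂_MAP = 0.2306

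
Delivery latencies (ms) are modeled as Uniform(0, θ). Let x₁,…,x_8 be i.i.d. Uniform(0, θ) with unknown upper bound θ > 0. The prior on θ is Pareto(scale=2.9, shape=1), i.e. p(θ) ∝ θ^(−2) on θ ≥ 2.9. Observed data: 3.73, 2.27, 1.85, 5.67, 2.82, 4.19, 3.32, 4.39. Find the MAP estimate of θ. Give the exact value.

θ̂_MAP = 5.67

The Uniform(0, θ) likelihood is θ^(−n) for θ ≥ max(xᵢ), zero otherwise. Here max(xᵢ) = 5.67.
Posterior ∝ θ^(−2) · θ^(−8) = θ^(−10) on θ ≥ max(2.9, 5.67) = 5.67.
This density is strictly decreasing in θ, so the posterior mode lies at the lower boundary of the support.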